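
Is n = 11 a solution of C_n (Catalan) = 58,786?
C_11 = C(22,11)/(11+1) = 705,432/12 = 58,786, which equals 58,786.
Final answer: Yes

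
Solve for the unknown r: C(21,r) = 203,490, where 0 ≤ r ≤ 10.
8

Solution: C(21,r) is increasing for 0 ≤ r ≤ 10. Stepping up (C(21,r+1) = C(21,r)·(21−r)/(r+1)): C(21,1) = 21, C(21,2) = 210, C(21,3) = 1,330, C(21,4) = 5,985, C(21,5) = 20,349, C(21,6) = 54,264, C(21,7) = 116,280, C(21,8) = 203,490 ✓. So r = 8.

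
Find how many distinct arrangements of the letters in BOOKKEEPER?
151,200

Working:
Word has 10 letters (B=1, O=2, K=2, E=3, P=1, R=1). Arrangements: 10!/Π(k!) = 151,200.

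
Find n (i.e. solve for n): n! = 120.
5

Reasoning: n! is strictly increasing. 3! = 6, 4! = 24, 5! = 120 ✓. So n = 5.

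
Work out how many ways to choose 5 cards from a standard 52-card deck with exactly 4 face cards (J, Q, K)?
19,800

Working:
12 face cards and 40 non-face cards: C(12,4) × C(40,1) = 495 × 40 = 19,800.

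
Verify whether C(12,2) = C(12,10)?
True

Symmetry C(n,k) = C(n,n-k): C(12,2) = 66 and C(12,10) = 66. Both sides agree, so the statement holds.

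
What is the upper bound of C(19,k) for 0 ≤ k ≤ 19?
Maximum at k = 9 or k = 10: C(19,9) = 92,378.

Answer: 92,378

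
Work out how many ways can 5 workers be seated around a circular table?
24

Circular arrangements: (5-1)! = 24.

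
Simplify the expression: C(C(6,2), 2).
C(6,2) = 15, then C(15, 2) = 105.

Answer: 105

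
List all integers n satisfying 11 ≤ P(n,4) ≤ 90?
4

Working:
P(3,4)=0; P(4,4)=24; P(5,4)=120. So valid n = 4.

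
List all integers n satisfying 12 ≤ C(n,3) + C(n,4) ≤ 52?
5, 6

Reasoning: C(4,3)+C(4,4)=5; C(5,3)+C(5,4)=15; C(6,3)+C(6,4)=35; C(7,3)+C(7,4)=70. So valid n = 5, 6.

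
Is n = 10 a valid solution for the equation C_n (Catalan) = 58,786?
No

Working:
C_10 = C(20,10)/(10+1) = 184,756/11 = 16,796, which does not equal 58,786.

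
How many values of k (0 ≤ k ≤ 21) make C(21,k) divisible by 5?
12

Checking C(21,k) mod 5 for k = 0..21: divisible at k = 2, 3, 4, 7, 8, 9, 12, 13, 14, 17, 18, 19. That's 12 values.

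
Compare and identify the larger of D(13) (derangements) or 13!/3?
D(13)

Reasoning: D(13) = (13-1)·[D(12) + D(11)] = 12·[176,214,841 + 14,684,570] = 2,290,792,932; 13!/3 = 6,227,020,800/3 = 2,075,673,600.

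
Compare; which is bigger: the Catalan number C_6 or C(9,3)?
C_6

Solution: C_6 = C(12,6)/(6+1) = 924/7 = 132; C(9,3) = 84.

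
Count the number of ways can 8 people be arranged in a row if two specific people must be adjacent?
10,080

Reasoning: Treat pair as unit: (8-1)! arrangements × 2 internal orders = 10,080.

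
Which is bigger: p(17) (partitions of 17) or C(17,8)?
Pentagonal recurrence p(n) = p(n−1) + p(n−2) − p(n−5) − p(n−7) + …: p(17) = p(16) + p(15) − p(12) − p(10) + p(5) + p(2) = 231 + 176 − 77 − 42 + 7 + 2 = 297; C(17,8) = 24,310.

Answer: C(17,8)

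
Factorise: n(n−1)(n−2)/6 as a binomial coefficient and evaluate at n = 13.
C(n,3); C(13,3) = 286

Solution: n(n−1)(n−2)/6 = n!/(3!(n−3)!) = C(n,3). At n = 13: C(13,3) = 286.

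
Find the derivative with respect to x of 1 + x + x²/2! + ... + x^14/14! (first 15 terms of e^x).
1 + x + x²/2! + ... + x^13/13!

Reasoning: Differentiating term by term gives the first 14 terms of e^x.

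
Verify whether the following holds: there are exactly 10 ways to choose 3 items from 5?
True

Reasoning: C(5,3) = 10.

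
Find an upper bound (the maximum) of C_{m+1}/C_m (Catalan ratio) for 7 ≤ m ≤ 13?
18/5

Explanation: C_{m+1}/C_m = 2(2m+1)/(m+2), which increases with m. Maximum at m = 13: 2·27/15 = 18/5.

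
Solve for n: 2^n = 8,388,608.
23

Explanation: 8,388,608 = 1,024 × 1,024 × 8 = 2^10 × 2^10 × 2^3 = 2^23, so n = 23.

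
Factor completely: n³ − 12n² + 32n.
n(n − 4)(n − 8)

Reasoning: n³ − 12n² + 32n = n(n² − 12n + 32) = n(n − 4)(n − 8).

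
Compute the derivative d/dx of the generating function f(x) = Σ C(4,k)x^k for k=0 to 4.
Σ k·C(4,k)x^(k-1) for k=1 to 4

Explanation: Term-by-term differentiation gives Σ k·C(4,k)x^{k-1} for k=1 to 4.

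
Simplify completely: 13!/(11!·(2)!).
78

Explanation: This is C(13,11) = 78.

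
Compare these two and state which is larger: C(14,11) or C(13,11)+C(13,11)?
C(14,11)=364; C(13,11)+C(13,11)=78+78=156.
Final answer: C(14,11)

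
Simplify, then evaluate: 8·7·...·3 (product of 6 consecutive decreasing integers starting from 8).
This is P(8,6) = 8!/(2)! = 20,160.

Answer: 20,160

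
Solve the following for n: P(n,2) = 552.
P(n,2) = n(n−1) is increasing in n; n(n−1) ≈ (n−0.5)^2 = 552 gives n ≈ 24.0. Check: P(22,2) = 462, P(23,2) = 506, P(24,2) = 552 ✓. So n = 24.

Answer: 24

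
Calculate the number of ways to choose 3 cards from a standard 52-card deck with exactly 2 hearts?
3,042

Solution: 13 hearts and 39 non-hearts: C(13,2) × C(39,1) = 78 × 39 = 3,042.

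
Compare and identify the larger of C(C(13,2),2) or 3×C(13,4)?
C(C(13,2),2)

Reasoning: C(C(13,2),2)=3,003, 3×C(13,4)=2,145.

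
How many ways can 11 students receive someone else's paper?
14,684,570

Explanation: Using D(n) = (n-1)[D(n-1) + D(n-2)]:
D(11) = (11-1) × [D(10) + D(9)]
      = 10 × [1334961 + 133496]
      = 10 × 1468457
      = 14,684,570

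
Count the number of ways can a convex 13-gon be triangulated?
58,786

Reasoning: Using the Catalan number formula: C_n = C(2n, n) / (n+1)
C_11 = C(22, 11) / (11+1)
     = 705432 / 12
     = 58,786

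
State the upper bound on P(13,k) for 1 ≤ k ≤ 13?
6,227,020,800

Reasoning: P(13,k) increases in k, so maximum at k = 13: 13! = 6,227,020,800.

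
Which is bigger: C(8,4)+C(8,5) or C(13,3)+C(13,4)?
C(13,3)+C(13,4)
First=126, Second=1,001.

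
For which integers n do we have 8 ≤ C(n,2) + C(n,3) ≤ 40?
4, 5, 6

Reasoning: C(3,2)+C(3,3)=4; C(4,2)+C(4,3)=10; C(5,2)+C(5,3)=20; C(6,2)+C(6,3)=35; C(7,2)+C(7,3)=56. So valid n = 4, 5, 6.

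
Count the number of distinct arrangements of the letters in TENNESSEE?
3,780

Working:
Word has 9 letters (T=1, E=4, N=2, S=2). Arrangements: 9!/Π(k!) = 3,780.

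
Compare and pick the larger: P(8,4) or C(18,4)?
C(18,4)

Reasoning: P(8,4)=1,680, C(18,4)=3,060.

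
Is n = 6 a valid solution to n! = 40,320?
No

Reasoning: 6! = 6·5! = 6·120 = 720, which does not equal 40,320.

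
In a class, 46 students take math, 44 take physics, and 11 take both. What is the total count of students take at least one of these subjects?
79

Working:
|A∪B| = |A|+|B|-|A∩B| = 46+44-11 = 79.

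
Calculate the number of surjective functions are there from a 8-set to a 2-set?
254

Explanation: Onto functions = 2! × S(8,2)
First compute S(8,2) via recurrence:
Using the Stirling recurrence: S(n,k) = k·S(n-1,k) + S(n-1,k-1)
S(8,2) = 2·S(7,2) + S(7,1)
         = 2·63 + 1
         = 126 + 1
         = 127
Then: 2 × 127 = 254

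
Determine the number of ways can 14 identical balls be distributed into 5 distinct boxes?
C(14+5-1, 5-1) = C(18, 4) = 3,060.

Answer: 3,060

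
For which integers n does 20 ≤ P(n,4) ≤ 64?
P(3,4)=0; P(4,4)=24; P(5,4)=120. So valid n = 4.
Final answer: 4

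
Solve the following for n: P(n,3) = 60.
5

Working:
P(n,3) = n(n−1)(n−2) is increasing in n; n(n−1)(n−2) ≈ (n−1)^3 = 60 gives n ≈ 4.9. Check: P(3,3) = 6, P(4,3) = 24, P(5,3) = 60 ✓. So n = 5.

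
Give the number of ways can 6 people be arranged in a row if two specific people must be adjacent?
240
Treat pair as unit: (6-1)! arrangements × 2 internal orders = 240.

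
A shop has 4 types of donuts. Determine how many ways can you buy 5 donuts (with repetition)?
56

Reasoning: Stars and bars: C(5+4-1, 5) = C(8, 5) = 56.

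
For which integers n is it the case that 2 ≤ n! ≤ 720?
2, 3, 4, 5, 6

Solution: n! is strictly increasing; 2! = 2 and 6! = 720, so valid n = 2, 3, 4, 5, 6.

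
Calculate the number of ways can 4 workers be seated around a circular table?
6

Working:
Circular arrangements: (4-1)! = 6.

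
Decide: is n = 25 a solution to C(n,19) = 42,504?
No

Solution: C(25,19) = 25·24·23·22·21·20·19·18·17·16·15·14·13·12·11·10·9·8·7/19! = 21,543,347,282,404,147,200,000/121,645,100,408,832,000 = 177,100, which does not equal 42,504.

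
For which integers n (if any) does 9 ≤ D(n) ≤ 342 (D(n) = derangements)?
4, 5, 6

Explanation: Using D(n) = (n−1)[D(n−1) + D(n−2)] with D(1)=0, D(2)=1: D(3)=2; D(4)=9; D(5)=44; D(6)=265; D(7)=1,854. So valid n = 4, 5, 6.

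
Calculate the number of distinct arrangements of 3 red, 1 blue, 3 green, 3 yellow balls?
16,800

Reasoning: Multinomial: 10!/(3! × 1! × 3! × 3!) = 16,800.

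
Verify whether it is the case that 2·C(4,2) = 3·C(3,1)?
False

Absorption identity k·C(n,k) = n·C(n-1,k-1). LHS = 2·6 = 12; RHS = 3·3 = 9.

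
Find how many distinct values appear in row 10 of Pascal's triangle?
6

Working:
Row 10 has entries C(10,0)..C(10,10); by symmetry C(10,k)=C(10,10-k), giving 6 distinct values.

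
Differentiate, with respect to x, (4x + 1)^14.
Chain rule: 14(4x+1)^{13} × 4 = 56(4x+1)^{13}.
Final answer: 56(4x + 1)^13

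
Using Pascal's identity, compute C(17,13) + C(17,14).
3,060
C(17,13) + C(17,14) = C(18,14) = 3,060.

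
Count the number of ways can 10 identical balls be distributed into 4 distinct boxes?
286

Reasoning: C(10+4-1, 4-1) = C(13, 3) = 286.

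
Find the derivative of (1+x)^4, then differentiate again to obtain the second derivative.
First derivative: 4(1+x)^{3}. Second derivative: 4·3·(1+x)^{2} = 12(1+x)^{2}.
Final answer: 12(1+x)^2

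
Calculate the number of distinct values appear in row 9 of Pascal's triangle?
Row 9 has entries C(9,0)..C(9,9); by symmetry C(9,k)=C(9,9-k), giving 5 distinct values.
Final answer: 5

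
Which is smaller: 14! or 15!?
14!

Working:
14!=87,178,291,200, 15!=1,307,674,368,000. 15! > 14!.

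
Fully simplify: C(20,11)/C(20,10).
C(n,k+1)/C(n,k) = (n−k)/(k+1). Here (20−10)/(10+1) = 10/11 = 10/11.
Final answer: 10/11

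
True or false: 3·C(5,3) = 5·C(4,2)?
True

Explanation: Absorption identity k·C(n,k) = n·C(n-1,k-1). LHS = 3·10 = 30; RHS = 5·6 = 30.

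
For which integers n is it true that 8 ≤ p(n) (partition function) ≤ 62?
6, 7, 8, 9, 10, 11

Tabulating p(n) via p(n) = p(n−1) + p(n−2) − p(n−5) − p(n−7) + …: p(5)=7; p(6)=11; p(7)=15; p(8)=22; p(9)=30; p(10)=42; p(11)=56; p(12)=77. So valid n = 6, 7, 8, 9, 10, 11.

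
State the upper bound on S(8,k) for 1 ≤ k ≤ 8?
Row S(8,k) for k = 1..8 (via S(n,k) = k·S(n−1,k) + S(n−1,k−1)): 1, 127, 966, 1,701, 1,050, 266, 28, 1. The row is unimodal; maximum at k = 4: 1,701.
Final answer: 1,701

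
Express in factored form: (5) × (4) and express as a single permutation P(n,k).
P(5,2) = 5!/(3)!

Solution: Product of 2 consecutive descending integers starting at 5: P(5,2) = 5!/3! = 20.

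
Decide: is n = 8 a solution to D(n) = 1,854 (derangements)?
D(8) = (8-1)·[D(7) + D(6)] = 7·[1,854 + 265] = 14,833, which does not equal 1,854.

Answer: No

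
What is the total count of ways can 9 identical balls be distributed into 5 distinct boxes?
715

Explanation: C(9+5-1, 5-1) = C(13, 4) = 715.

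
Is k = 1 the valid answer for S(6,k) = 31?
No
S(6,1) = 1·S(5,1) + S(5,0) = 1·1 + 0 = 1, which does not equal 31.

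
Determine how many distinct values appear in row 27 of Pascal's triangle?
14

Working:
Row 27 has entries C(27,0)..C(27,27); by symmetry C(27,k)=C(27,27-k), giving 14 distinct values.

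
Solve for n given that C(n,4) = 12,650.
25

Reasoning: C(n,4) = n(n−1)(n−2)(n−3)/4! is increasing in n, and n(n−1)(n−2)(n−3) = 4!·12,650 = 303,600 ≈ (n−1.5)^4 gives n ≈ 25.0. Check: C(23,4) = 8,855, C(24,4) = 10,626, C(25,4) = 12,650 ✓. So n = 25.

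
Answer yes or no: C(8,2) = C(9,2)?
No

Reasoning: LHS = C(8,2) = 28; RHS = C(9,2) = 36. 28 ≠ 36, so the statement does not hold.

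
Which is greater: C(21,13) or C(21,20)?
C(21,13)

Reasoning: C(21,13)=203,490, C(21,20)=21.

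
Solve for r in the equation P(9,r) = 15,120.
P(9,r) = 9·8·…·(9−r+1), a product of r factors. Multiplying down from 9: 9 = 9; 9·8 = 72; 9·8·7 = 504; 9·8·7·6 = 3,024; 9·8·7·6·5 = 15,120 ✓ (5 factors). So r = 5.
Final answer: 5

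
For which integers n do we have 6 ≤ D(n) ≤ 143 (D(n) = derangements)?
4, 5

Solution: Using D(n) = (n−1)[D(n−1) + D(n−2)] with D(1)=0, D(2)=1: D(3)=2; D(4)=9; D(5)=44; D(6)=265. So valid n = 4, 5.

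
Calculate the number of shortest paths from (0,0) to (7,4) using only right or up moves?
Choose 7 rights from 11 moves: C(11,7) = 330.
Final answer: 330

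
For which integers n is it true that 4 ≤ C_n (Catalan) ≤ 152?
3, 4, 5, 6

Working:
C_2=2; C_3=5; C_4=14; C_5=42; C_6=132; C_7=429. So valid n = 3, 4, 5, 6.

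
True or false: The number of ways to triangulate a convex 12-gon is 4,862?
Triangulations of a convex 12-gon are counted by the Catalan number C_10: C_10 = C(20,10)/(10+1) = 184,756/11 = 16,796.
Final answer: False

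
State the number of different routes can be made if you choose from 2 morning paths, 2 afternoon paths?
By the multiplication principle: 2 × 2 = 4.
Final answer: 4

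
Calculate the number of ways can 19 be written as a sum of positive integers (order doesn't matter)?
490

Solution: Pentagonal recurrence p(n) = p(n−1) + p(n−2) − p(n−5) − p(n−7) + …: p(19) = p(18) + p(17) − p(14) − p(12) + p(7) + p(4) = 385 + 297 − 135 − 77 + 15 + 5 = 490.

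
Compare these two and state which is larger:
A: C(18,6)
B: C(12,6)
A=C(18,6)=18,564, B=C(12,6)=924.

Answer: A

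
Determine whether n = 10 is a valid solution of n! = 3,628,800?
10! = 10·9! = 10·362,880 = 3,628,800, which equals 3,628,800.
Final answer: Yes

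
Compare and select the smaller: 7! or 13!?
7!

Solution: 7!=5,040, 13!=6,227,020,800. 13! > 7!.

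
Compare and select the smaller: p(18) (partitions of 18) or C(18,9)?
p(18)

Reasoning: Pentagonal recurrence p(n) = p(n−1) + p(n−2) − p(n−5) − p(n−7) + …: p(18) = p(17) + p(16) − p(13) − p(11) + p(6) + p(3) = 297 + 231 − 101 − 56 + 11 + 3 = 385; C(18,9) = 48,620.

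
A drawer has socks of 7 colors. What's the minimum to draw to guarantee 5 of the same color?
29

Reasoning: Worst case: 4 of each = 28. One more: 29.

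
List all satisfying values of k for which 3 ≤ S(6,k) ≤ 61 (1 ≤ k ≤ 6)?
2, 5

Solution: S(6,1)=1; S(6,2)=31; S(6,3)=90; S(6,4)=65; S(6,5)=15; S(6,6)=1. So valid k = 2, 5.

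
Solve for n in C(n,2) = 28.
C(n,2) = n(n−1)/2! is increasing in n, and n(n−1) = 2!·28 = 56 ≈ (n−0.5)^2 gives n ≈ 8.0. Check: C(6,2) = 15, C(7,2) = 21, C(8,2) = 28 ✓. So n = 8.
Final answer: 8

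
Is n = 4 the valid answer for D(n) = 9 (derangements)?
D(4) = (4-1)·[D(3) + D(2)] = 3·[2 + 1] = 9, which equals 9.

Answer: Yes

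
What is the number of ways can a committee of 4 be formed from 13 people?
C(13,4) = 13! / (4! × (13-4)!)
         = 13! / (4! × 9!)
         = 715
Final answer: 715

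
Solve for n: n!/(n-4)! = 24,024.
14

Solution: n!/(n-4)! = n×(n-1)×(n-2)×(n-3), a product of 4 consecutive integers ≈ (n−1.5)^4. 24,024^(1/4) + 1.5 ≈ 13.9; check n = 14: 14×13×12×11 = 24,024 ✓. So n = 14.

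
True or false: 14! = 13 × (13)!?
False

Explanation: 14! = 14 × 13! = 87,178,291,200, but 13 × 13! = 80,951,270,400.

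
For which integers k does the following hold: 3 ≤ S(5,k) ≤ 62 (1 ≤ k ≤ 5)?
S(5,1)=1; S(5,2)=15; S(5,3)=25; S(5,4)=10; S(5,5)=1. So valid k = 2, 3, 4.
Final answer: 2, 3, 4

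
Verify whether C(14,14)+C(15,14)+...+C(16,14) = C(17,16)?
False

Reasoning: Hockey stick identity gives Σ = C(17,15) = 136; RHS C(17,16) = 17.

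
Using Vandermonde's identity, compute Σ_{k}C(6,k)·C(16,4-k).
7,315

Explanation: = C(6+16,4) = C(22,4) = 7,315.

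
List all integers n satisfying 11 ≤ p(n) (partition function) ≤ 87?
6, 7, 8, 9, 10, 11, 12

Working:
Tabulating p(n) via p(n) = p(n−1) + p(n−2) − p(n−5) − p(n−7) + …: p(5)=7; p(6)=11; p(7)=15; p(8)=22; p(9)=30; p(10)=42; p(11)=56; p(12)=77; p(13)=101. So valid n = 6, 7, 8, 9, 10, 11, 12.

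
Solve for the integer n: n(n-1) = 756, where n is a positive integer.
28

n² − n − 756 = 0, so n = (1 ± √(1 + 4·756))/2 = (1 ± √3,025)/2 = (1 ± 55)/2, i.e. n = 28 or n = -27. Taking the positive root, n = 28 (check: 28×27 = 756).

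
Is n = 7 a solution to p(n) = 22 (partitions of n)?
No

Explanation: Pentagonal recurrence p(n) = p(n−1) + p(n−2) − p(n−5) − p(n−7) + …: p(7) = p(6) + p(5) − p(2) − p(0) = 11 + 7 − 2 − 1 = 15, which does not equal 22.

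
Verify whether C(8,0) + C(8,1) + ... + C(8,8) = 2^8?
Binomial theorem with x = y = 1: Σ C(8,i) = (1+1)^8 = 2^8 = 256. The statement holds.
Final answer: True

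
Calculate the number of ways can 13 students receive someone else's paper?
2,290,792,932

Working:
Using D(n) = (n-1)[D(n-1) + D(n-2)]:
D(13) = (13-1) × [D(12) + D(11)]
      = 12 × [176214841 + 14684570]
      = 12 × 190899411
      = 2,290,792,932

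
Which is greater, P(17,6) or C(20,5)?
P(17,6)

Solution: P(17,6)=8,910,720, C(20,5)=15,504.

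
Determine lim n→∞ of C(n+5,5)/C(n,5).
1

Working:
Both numerator and denominator grow as n^5/5! for large n, so the ratio → 1.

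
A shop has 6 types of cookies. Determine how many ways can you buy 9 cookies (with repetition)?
2,002

Working:
Stars and bars: C(9+6-1, 9) = C(14, 9) = 2,002.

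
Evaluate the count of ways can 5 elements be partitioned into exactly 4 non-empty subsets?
10

This equals S(5,4), the Stirling number of the 2nd kind.
Using the Stirling recurrence: S(n,k) = k·S(n-1,k) + S(n-1,k-1)
S(5,4) = 4·S(4,4) + S(4,3)
         = 4·1 + 6
         = 4 + 6
         = 10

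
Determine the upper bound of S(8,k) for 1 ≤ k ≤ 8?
Row S(8,k) for k = 1..8 (via S(n,k) = k·S(n−1,k) + S(n−1,k−1)): 1, 127, 966, 1,701, 1,050, 266, 28, 1. The row is unimodal; maximum at k = 4: 1,701.
Final answer: 1,701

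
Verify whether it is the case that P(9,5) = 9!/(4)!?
True
Permutation formula P(n,k) = n!/(n-k)!: 9!/4! = 362,880/24 = 15,120 = P(9,5). The statement holds.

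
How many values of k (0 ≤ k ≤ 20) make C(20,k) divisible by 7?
Checking C(20,k) mod 7 for k = 0..20: none are divisible by 7. Count = 0.

Answer: 0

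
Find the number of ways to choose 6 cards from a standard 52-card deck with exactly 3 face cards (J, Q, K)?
2,173,600

Working:
12 face cards and 40 non-face cards: C(12,3) × C(40,3) = 220 × 9,880 = 2,173,600.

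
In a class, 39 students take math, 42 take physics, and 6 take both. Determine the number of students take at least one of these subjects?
75

Reasoning: |A∪B| = |A|+|B|-|A∩B| = 39+42-6 = 75.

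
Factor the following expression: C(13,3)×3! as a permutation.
P(13,3)

Working:
C(13,3)×3! = [13!/(3!(10)!)]×3! = 13!/(10)! = P(13,3) = 1,716.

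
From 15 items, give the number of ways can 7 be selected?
6,435

Working:
C(15,7) = 15! / (7! × (15-7)!)
         = 15! / (7! × 8!)
         = 6,435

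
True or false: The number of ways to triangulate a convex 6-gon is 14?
True

Reasoning: Triangulations of a convex 6-gon are counted by the Catalan number C_4: C_4 = C(8,4)/(4+1) = 70/5 = 14.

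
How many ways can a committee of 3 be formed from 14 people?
364

Explanation: C(14,3) = 14! / (3! × (14-3)!)
         = 14! / (3! × 11!)
         = 364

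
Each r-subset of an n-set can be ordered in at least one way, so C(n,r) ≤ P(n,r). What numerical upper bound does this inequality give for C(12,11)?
479,001,600

Reasoning: P(12,11) = 12·11·10·9·8·7·6·5·4·3·2 = 479,001,600, so C(12,11) ≤ 479,001,600. (The bound is loose by a factor of 11! = 39,916,800: C(12,11) = 479,001,600/39,916,800 = 12.)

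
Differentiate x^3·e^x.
(3x^2 + x^3)e^x

Solution: Product rule: d/dx[x^3]·e^x + x^3·d/dx[e^x] = 3x^{2}e^x + x^3e^x.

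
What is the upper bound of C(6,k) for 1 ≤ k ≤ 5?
20

C(6,k) is maximised at the centre of the row: C(6,3) = 20.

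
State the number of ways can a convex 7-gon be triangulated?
42

Working:
Using the Catalan number formula: C_n = C(2n, n) / (n+1)
C_5 = C(10, 5) / (5+1)
     = 252 / 6
     = 42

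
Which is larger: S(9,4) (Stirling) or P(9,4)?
S(9,4)

Reasoning: S(9,4) = 4·S(8,4) + S(8,3) = 4·1,701 + 966 = 7,770; P(9,4) = 3,024.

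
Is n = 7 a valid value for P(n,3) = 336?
No

Explanation: P(7,3) = 7·6·5 = 210, which does not equal 336.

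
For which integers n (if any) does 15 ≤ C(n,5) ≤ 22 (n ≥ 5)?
C(6,5)=6; C(7,5)=21; C(8,5)=56. So valid n = 7.

Answer: 7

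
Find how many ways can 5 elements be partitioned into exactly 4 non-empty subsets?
10

Working:
This equals S(5,4), the Stirling number of the 2nd kind.
Using the Stirling recurrence: S(n,k) = k·S(n-1,k) + S(n-1,k-1)
S(5,4) = 4·S(4,4) + S(4,3)
         = 4·1 + 6
         = 4 + 6
         = 10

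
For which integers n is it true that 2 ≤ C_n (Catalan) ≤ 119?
2, 3, 4, 5

Working:
C_1=1; C_2=2; C_3=5; C_4=14; C_5=42; C_6=132. So valid n = 2, 3, 4, 5.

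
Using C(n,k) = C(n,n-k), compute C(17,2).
136

Solution: C(17,2) = C(17,15) = 136.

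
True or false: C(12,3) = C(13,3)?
False
LHS = C(12,3) = 220; RHS = C(13,3) = 286. 220 ≠ 286, so the statement does not hold.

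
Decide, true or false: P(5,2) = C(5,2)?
False

Working:
P(5,2) = 20 but C(5,2) = 10; they differ by a factor of 2! = 2, so the statement does not hold.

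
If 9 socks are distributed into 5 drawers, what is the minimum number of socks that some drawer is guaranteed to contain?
2

Solution: Pigeonhole: ⌈9/5⌉ = 2.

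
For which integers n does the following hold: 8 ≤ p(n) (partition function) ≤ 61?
6, 7, 8, 9, 10, 11

Reasoning: Tabulating p(n) via p(n) = p(n−1) + p(n−2) − p(n−5) − p(n−7) + …: p(5)=7; p(6)=11; p(7)=15; p(8)=22; p(9)=30; p(10)=42; p(11)=56; p(12)=77. So valid n = 6, 7, 8, 9, 10, 11.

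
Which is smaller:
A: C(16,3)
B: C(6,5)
B

Explanation: A=C(16,3)=560, B=C(6,5)=6.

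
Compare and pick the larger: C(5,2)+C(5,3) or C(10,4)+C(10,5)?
C(10,4)+C(10,5)

Reasoning: First=20, Second=462.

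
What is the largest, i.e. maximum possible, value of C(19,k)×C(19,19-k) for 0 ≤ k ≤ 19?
8,533,694,884

Explanation: C(19,k)·C(19,19-k) = C(19,k)², maximised at the centre k = 9: C(19,9)² = 8,533,694,884.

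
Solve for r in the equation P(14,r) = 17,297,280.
7

P(14,r) = 14·13·…·(14−r+1), a product of r factors. Multiplying down from 14: 14 = 14; 14·13 = 182; 14·13·12 = 2,184; 14·13·12·11 = 24,024; 14·13·12·11·10 = 240,240; 14·13·12·11·10·9 = 2,162,160; 14·13·12·11·10·9·8 = 17,297,280 ✓ (7 factors). So r = 7.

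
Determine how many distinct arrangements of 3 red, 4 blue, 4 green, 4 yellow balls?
15,765,750

Multinomial: 15!/(3! × 4! × 4! × 4!) = 15,765,750.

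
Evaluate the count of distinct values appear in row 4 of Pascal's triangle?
3

Row 4 has entries C(4,0)..C(4,4); by symmetry C(4,k)=C(4,4-k), giving 3 distinct values.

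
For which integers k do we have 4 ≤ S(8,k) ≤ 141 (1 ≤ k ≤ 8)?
S(8,1)=1; S(8,2)=127; S(8,3)=966; S(8,4)=1,701; S(8,5)=1,050; S(8,6)=266; S(8,7)=28; S(8,8)=1. So valid k = 2, 7.

Answer: 2, 7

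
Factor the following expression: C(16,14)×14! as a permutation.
P(16,14)

Solution: C(16,14)×14! = [16!/(14!(2)!)]×14! = 16!/(2)! = P(16,14) = 10,461,394,944,000.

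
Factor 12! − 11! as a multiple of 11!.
11 × 11! = 439,084,800

Reasoning: 12! − 11! = 12·11! − 11! = (12 − 1)·11! = 11 × 11! = 439,084,800.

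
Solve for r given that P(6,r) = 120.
3
P(6,r) = 6·5·…·(6−r+1), a product of r factors. Multiplying down from 6: 6 = 6; 6·5 = 30; 6·5·4 = 120 ✓ (3 factors). So r = 3.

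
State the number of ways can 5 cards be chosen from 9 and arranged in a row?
15,120

P(9,5) = 9!/(9-5)! = 15,120.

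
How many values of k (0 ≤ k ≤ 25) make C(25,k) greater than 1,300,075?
8

Reasoning: Row 25 is unimodal and symmetric about k=25/2. C(25,8)=1,081,575 ≤ 1,300,075; C(25,9)=2,042,975 > 1,300,075; by symmetry C(25,k) > 1,300,075 for k = 9..16. That's 16 - 9 + 1 = 8 values.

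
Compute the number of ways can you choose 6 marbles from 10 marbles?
C(10,6) = 10! / (6! × (10-6)!)
         = 10! / (6! × 4!)
         = 210
Final answer: 210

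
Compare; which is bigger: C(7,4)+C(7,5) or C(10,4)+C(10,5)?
C(10,4)+C(10,5)
First=56, Second=462.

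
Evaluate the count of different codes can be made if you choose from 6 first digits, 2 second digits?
12

By the multiplication principle: 6 × 2 = 12.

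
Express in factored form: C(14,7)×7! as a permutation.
P(14,7)

C(14,7)×7! = [14!/(7!(7)!)]×7! = 14!/(7)! = P(14,7) = 17,297,280.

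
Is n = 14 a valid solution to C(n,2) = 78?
No

Explanation: C(14,2) = 14·13/2! = 182/2 = 91, which does not equal 78.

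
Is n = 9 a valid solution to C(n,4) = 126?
Yes

Working:
C(9,4) = 9·8·7·6/4! = 3,024/24 = 126, which equals 126.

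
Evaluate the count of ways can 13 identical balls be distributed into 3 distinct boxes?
105

Working:
C(13+3-1, 3-1) = C(15, 2) = 105.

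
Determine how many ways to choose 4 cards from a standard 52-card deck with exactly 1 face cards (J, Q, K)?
118,560

12 face cards and 40 non-face cards: C(12,1) × C(40,3) = 12 × 9,880 = 118,560.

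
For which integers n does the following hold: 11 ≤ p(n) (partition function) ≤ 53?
6, 7, 8, 9, 10

Working:
Tabulating p(n) via p(n) = p(n−1) + p(n−2) − p(n−5) − p(n−7) + …: p(5)=7; p(6)=11; p(7)=15; p(8)=22; p(9)=30; p(10)=42; p(11)=56. So valid n = 6, 7, 8, 9, 10.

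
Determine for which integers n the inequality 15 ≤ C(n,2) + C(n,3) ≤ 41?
5, 6

Working:
C(4,2)+C(4,3)=10; C(5,2)+C(5,3)=20; C(6,2)+C(6,3)=35; C(7,2)+C(7,3)=56. So valid n = 5, 6.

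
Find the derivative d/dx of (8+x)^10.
10(8+x)^9

Using the power rule: d/dx (8+x)^10 = 10(8+x)^{9}.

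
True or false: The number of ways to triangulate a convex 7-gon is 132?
Triangulations of a convex 7-gon are counted by the Catalan number C_5: C_5 = C(10,5)/(5+1) = 252/6 = 42.
Final answer: False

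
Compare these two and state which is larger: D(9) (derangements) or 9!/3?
D(9)

Explanation: D(9) = (9-1)·[D(8) + D(7)] = 8·[14,833 + 1,854] = 133,496; 9!/3 = 362,880/3 = 120,960.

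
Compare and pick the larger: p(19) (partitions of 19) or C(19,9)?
C(19,9)
Pentagonal recurrence p(n) = p(n−1) + p(n−2) − p(n−5) − p(n−7) + …: p(19) = p(18) + p(17) − p(14) − p(12) + p(7) + p(4) = 385 + 297 − 135 − 77 + 15 + 5 = 490; C(19,9) = 92,378.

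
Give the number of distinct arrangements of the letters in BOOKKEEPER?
Word has 10 letters (B=1, O=2, K=2, E=3, P=1, R=1). Arrangements: 10!/Π(k!) = 151,200.

Answer: 151,200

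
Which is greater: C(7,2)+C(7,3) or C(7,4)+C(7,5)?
Equal

First=56, Second=56.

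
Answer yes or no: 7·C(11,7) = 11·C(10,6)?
Yes

Working:
Absorption identity k·C(n,k) = n·C(n-1,k-1). LHS = 7·330 = 2,310; RHS = 11·210 = 2,310.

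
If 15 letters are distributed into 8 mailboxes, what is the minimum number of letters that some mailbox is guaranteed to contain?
2

Working:
Pigeonhole: ⌈15/8⌉ = 2.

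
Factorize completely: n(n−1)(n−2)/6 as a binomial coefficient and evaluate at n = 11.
n(n−1)(n−2)/6 = n!/(3!(n−3)!) = C(n,3). At n = 11: C(11,3) = 165.

Answer: C(n,3); C(11,3) = 165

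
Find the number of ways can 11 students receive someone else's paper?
14,684,570

Explanation: Using D(n) = (n-1)[D(n-1) + D(n-2)]:
D(11) = (11-1) × [D(10) + D(9)]
      = 10 × [1334961 + 133496]
      = 10 × 1468457
      = 14,684,570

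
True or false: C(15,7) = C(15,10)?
False

C(15,7) = 6,435 but C(15,10) = 3,003; symmetry gives C(15,7) = C(15,8), not C(15,10).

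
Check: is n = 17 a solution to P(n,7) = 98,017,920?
Yes

Working:
P(17,7) = 17·16·15·14·13·12·11 = 98,017,920, which equals 98,017,920.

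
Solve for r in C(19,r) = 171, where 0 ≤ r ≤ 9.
2

Explanation: C(19,r) is increasing for 0 ≤ r ≤ 9. Stepping up (C(19,r+1) = C(19,r)·(19−r)/(r+1)): C(19,1) = 19, C(19,2) = 171 ✓. So r = 2.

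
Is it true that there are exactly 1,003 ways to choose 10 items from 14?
False

Explanation: C(14,10) = 1,001 ≠ 1003.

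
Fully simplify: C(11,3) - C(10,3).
C(11,3) - C(10,3) = C(10,2) = 45.
Final answer: 45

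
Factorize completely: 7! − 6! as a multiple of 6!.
6 × 6! = 4,320

Solution: 7! − 6! = 7·6! − 6! = (7 − 1)·6! = 6 × 6! = 4,320.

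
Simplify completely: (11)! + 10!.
(11)! + 10! = (11)·10! + 10! = (11+1)·10! = 12·10! = 43,545,600.
Final answer: 43,545,600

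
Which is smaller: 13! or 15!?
13!

Explanation: 13!=6,227,020,800, 15!=1,307,674,368,000. 15! > 13!.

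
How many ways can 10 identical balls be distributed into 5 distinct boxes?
C(10+5-1, 5-1) = C(14, 4) = 1,001.
Final answer: 1,001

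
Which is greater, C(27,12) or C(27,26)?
C(27,12)

Reasoning: C(27,12)=17,383,860, C(27,26)=27.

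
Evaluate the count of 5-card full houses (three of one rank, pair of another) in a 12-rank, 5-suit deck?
13,200

Reasoning: Triple rank: 12. Triple suits: C(5,3)=10. Pair rank: 11. Pair suits: C(5,2)=10. Total: 13,200.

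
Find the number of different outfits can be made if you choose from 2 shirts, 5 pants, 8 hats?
By the multiplication principle: 2 × 5 × 8 = 80.
Final answer: 80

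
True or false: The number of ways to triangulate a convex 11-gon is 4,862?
True

Reasoning: Triangulations of a convex 11-gon are counted by the Catalan number C_9: C_9 = C(18,9)/(9+1) = 48,620/10 = 4,862.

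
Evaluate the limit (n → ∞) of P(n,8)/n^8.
1

Solution: P(n,8) = n(n-1)···(n-7) ≈ n^8 for large n. Limit = 1.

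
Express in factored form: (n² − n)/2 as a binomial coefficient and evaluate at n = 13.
(n² − n)/2 = n(n−1)/2 = C(n,2). At n = 13: C(13,2) = 78.
Final answer: C(n,2); C(13,2) = 78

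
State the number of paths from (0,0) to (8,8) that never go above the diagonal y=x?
1,430

Counted by the Catalan number C_8: C_8 = C(16,8)/(8+1) = 12,870/9 = 1,430.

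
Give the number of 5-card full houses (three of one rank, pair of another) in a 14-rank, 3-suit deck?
546
Triple rank: 14. Triple suits: C(3,3)=1. Pair rank: 13. Pair suits: C(3,2)=3. Total: 546.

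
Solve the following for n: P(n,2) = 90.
P(n,2) = n(n−1) is increasing in n; n(n−1) ≈ (n−0.5)^2 = 90 gives n ≈ 10.0. Check: P(8,2) = 56, P(9,2) = 72, P(10,2) = 90 ✓. So n = 10.

Answer: 10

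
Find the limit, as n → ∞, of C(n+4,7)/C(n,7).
1

Reasoning: Both numerator and denominator grow as n^7/7! for large n, so the ratio → 1.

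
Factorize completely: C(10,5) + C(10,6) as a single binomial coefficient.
C(11,6)

Working:
By Pascal's identity: C(10,5) + C(10,6) = C(11,6) = 462.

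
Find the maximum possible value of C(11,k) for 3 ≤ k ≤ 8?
462
C(11,k) is maximised at the centre of the row: C(11,5) = 462.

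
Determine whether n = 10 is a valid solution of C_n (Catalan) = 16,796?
Yes

C_10 = C(20,10)/(10+1) = 184,756/11 = 16,796, which equals 16,796.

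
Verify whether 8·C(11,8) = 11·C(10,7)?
Absorption identity k·C(n,k) = n·C(n-1,k-1). LHS = 8·165 = 1,320; RHS = 11·120 = 1,320.

Answer: True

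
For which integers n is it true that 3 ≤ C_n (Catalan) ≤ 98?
3, 4, 5
C_2=2; C_3=5; C_4=14; C_5=42; C_6=132. So valid n = 3, 4, 5.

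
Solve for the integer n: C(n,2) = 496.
C(n,2) = n(n−1)/2! is increasing in n, and n(n−1) = 2!·496 = 992 ≈ (n−0.5)^2 gives n ≈ 32.0. Check: C(30,2) = 435, C(31,2) = 465, C(32,2) = 496 ✓. So n = 32.
Final answer: 32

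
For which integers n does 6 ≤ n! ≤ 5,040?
3, 4, 5, 6, 7

n! is strictly increasing; 3! = 6 and 7! = 5,040, so valid n = 3, 4, 5, 6, 7.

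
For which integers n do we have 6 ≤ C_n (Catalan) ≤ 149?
4, 5, 6

C_3=5; C_4=14; C_5=42; C_6=132; C_7=429. So valid n = 4, 5, 6.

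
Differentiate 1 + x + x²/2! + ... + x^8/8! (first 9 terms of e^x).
1 + x + x²/2! + ... + x^7/7!

Reasoning: Differentiating term by term gives the first 8 terms of e^x.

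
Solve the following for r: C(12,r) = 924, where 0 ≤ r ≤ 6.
6
C(12,r) is increasing for 0 ≤ r ≤ 6. Stepping up (C(12,r+1) = C(12,r)·(12−r)/(r+1)): C(12,1) = 12, C(12,2) = 66, C(12,3) = 220, C(12,4) = 495, C(12,5) = 792, C(12,6) = 924 ✓. So r = 6.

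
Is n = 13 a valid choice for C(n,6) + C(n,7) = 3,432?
Yes

Solution: C(13,6) + C(13,7) = 1,716 + 1,716 = 3,432, which equals 3,432.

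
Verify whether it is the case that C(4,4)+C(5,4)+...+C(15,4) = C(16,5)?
True

Solution: Hockey stick identity gives Σ = C(16,5) = 4,368; RHS C(16,5) = 4,368.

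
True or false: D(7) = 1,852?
False

Derangements of 7 elements: D(7) = (7-1)·[D(6) + D(5)] = 6·[265 + 44] = 1,854.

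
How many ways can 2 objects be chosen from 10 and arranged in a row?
P(10,2) = 10!/(10-2)! = 90.
Final answer: 90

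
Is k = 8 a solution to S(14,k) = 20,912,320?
S(14,8) = 8·S(13,8) + S(13,7) = 8·1,899,612 + 5,715,424 = 20,912,320, which equals 20,912,320.
Final answer: Yes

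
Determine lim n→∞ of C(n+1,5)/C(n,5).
1

Solution: Both numerator and denominator grow as n^5/5! for large n, so the ratio → 1.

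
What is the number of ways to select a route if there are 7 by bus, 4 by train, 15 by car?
26

Working:
By the addition principle: 7 + 4 + 15 = 26.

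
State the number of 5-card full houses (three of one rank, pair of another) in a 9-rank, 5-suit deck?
7,200

Triple rank: 9. Triple suits: C(5,3)=10. Pair rank: 8. Pair suits: C(5,2)=10. Total: 7,200.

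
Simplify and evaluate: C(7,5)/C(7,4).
3/5
C(n,k+1)/C(n,k) = (n−k)/(k+1). Here (7−4)/(4+1) = 3/5 = 3/5.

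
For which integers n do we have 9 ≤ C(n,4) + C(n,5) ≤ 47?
C(5,4)+C(5,5)=6; C(6,4)+C(6,5)=21; C(7,4)+C(7,5)=56. So valid n = 6.
Final answer: 6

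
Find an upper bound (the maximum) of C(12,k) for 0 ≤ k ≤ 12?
924

Reasoning: Maximum at k = 6: C(12,6) = 924.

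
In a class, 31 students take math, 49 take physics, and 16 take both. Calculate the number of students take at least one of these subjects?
64

|A∪B| = |A|+|B|-|A∩B| = 31+49-16 = 64.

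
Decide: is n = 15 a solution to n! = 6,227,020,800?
No

Working:
15! = 15·14! = 15·87,178,291,200 = 1,307,674,368,000, which does not equal 6,227,020,800.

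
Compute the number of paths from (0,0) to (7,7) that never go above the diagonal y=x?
429

Solution: Counted by the Catalan number C_7: C_7 = C(14,7)/(7+1) = 3,432/8 = 429.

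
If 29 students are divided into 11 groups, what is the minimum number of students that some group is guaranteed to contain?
3

Pigeonhole: ⌈29/11⌉ = 3.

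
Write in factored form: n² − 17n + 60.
(n − 5)(n − 12)

Solution: Seek roots whose sum is 17 and product is 60: (5, 12). So n² − 17n + 60 = (n − 5)(n − 12).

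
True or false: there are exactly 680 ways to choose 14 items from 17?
True

Working:
C(17,14) = 680.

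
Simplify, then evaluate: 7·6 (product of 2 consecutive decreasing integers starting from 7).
42

Solution: This is P(7,2) = 7!/(5)! = 42.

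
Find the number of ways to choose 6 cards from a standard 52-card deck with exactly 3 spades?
2,613,754

Solution: 13 spades and 39 non-spades: C(13,3) × C(39,3) = 286 × 9139 = 2,613,754.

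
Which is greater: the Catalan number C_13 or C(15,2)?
C_13

Reasoning: C_13 = C(26,13)/(13+1) = 10,400,600/14 = 742,900; C(15,2) = 105.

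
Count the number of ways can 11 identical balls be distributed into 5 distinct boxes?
1,365

Reasoning: C(11+5-1, 5-1) = C(15, 4) = 1,365.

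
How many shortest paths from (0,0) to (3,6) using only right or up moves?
84
Choose 3 rights from 9 moves: C(9,3) = 84.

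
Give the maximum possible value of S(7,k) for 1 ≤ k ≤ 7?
Row S(7,k) for k = 1..7 (via S(n,k) = k·S(n−1,k) + S(n−1,k−1)): 1, 63, 301, 350, 140, 21, 1. The row is unimodal; maximum at k = 4: 350.

Answer: 350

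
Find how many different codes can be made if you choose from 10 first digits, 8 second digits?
By the multiplication principle: 10 × 8 = 80.

Answer: 80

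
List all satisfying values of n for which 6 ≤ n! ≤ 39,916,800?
3, 4, 5, 6, 7, 8, 9, 10, 11

Explanation: n! is strictly increasing; 3! = 6 and 11! = 39,916,800, so valid n = 3, 4, 5, 6, 7, 8, 9, 10, 11.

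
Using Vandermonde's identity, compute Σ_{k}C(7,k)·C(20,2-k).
= C(7+20,2) = C(27,2) = 351.

Answer: 351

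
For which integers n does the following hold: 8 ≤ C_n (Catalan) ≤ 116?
4, 5

Solution: C_3=5; C_4=14; C_5=42; C_6=132. So valid n = 4, 5.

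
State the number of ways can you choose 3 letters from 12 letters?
220

Working:
C(12,3) = 12! / (3! × (12-3)!)
         = 12! / (3! × 9!)
         = 220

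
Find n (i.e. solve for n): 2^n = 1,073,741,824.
1,073,741,824 = 1,024 × 1,024 × 1,024 = 2^10 × 2^10 × 2^10 = 2^30, so n = 30.
Final answer: 30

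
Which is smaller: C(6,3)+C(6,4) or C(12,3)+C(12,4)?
C(6,3)+C(6,4)

Solution: First=35, Second=715.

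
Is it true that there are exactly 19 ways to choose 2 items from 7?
False

C(7,2) = 21 ≠ 19.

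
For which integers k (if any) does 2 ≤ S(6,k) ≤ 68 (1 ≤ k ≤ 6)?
S(6,1)=1; S(6,2)=31; S(6,3)=90; S(6,4)=65; S(6,5)=15; S(6,6)=1. So valid k = 2, 4, 5.
Final answer: 2, 4, 5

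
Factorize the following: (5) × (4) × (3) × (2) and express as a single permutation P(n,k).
P(5,4) = 5!/(1)!

Solution: Product of 4 consecutive descending integers starting at 5: P(5,4) = 5!/1! = 120.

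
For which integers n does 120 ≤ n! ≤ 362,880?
5, 6, 7, 8, 9

Solution: n! is strictly increasing; 5! = 120 and 9! = 362,880, so valid n = 5, 6, 7, 8, 9.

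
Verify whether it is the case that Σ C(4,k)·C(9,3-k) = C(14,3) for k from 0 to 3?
False

Vandermonde's identity gives C(13,3) = 286; RHS C(14,3) = 364.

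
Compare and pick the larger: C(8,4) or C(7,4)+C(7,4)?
C(8,4)=70; C(7,4)+C(7,4)=35+35=70.
Final answer: Equal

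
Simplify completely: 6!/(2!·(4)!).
15

This is C(6,2) = 15.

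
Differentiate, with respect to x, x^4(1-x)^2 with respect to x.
4x^3(1-x)^2 - 2x^4(1-x)^1

Solution: Product rule: 4x^{3}(1-x)^{2} + x^4·(-2)(1-x)^{1}.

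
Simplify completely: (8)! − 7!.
(8)! − 7! = (8)·7! − 7! = (8−1)·7! = 7·7! = 35,280.

Answer: 35,280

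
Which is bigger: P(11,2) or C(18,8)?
C(18,8)

Explanation: P(11,2)=110, C(18,8)=43,758.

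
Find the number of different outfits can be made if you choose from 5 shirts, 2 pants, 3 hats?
30
By the multiplication principle: 5 × 2 × 3 = 30.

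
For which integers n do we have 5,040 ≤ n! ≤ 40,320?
7, 8

Reasoning: n! is strictly increasing; 7! = 5,040 and 8! = 40,320, so valid n = 7, 8.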